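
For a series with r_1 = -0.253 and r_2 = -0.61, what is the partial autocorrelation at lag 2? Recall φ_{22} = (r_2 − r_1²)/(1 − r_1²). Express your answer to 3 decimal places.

φ_{22} = (r_2 − r_1²) / (1 − r_1²)
r_1² = (-0.253)² = 0.064009
Numerator = -0.61 − 0.0640 = -0.6740; denominator = 1 − 0.0640 = 0.9360
φ_{22} = -0.6740 / 0.9360 = -0.720

-0.720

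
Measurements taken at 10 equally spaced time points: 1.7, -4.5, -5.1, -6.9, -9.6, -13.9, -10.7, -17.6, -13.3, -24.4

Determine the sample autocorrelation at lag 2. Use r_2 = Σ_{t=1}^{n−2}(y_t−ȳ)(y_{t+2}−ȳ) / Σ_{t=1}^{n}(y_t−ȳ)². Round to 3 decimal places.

0.414

Mean ȳ = (1.7 − 4.5 − 5.1 − 6.9 − 9.6 − 13.9 − 10.7 − 17.6 − 13.3 − 24.4)/10 = -10.4300
Numerator Σ_{t=1}^{8}(y_t−ȳ)(y_{t+2}−ȳ) = 203.3562
Denominator Σ(y_t−ȳ)² = 490.7810
r_2 = 203.3562 / 490.7810 = 0.414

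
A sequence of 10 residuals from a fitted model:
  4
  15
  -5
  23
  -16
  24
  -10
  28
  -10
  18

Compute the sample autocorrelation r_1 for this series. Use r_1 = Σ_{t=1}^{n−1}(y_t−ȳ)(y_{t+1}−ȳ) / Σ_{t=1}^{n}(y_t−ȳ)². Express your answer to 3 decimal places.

Mean ȳ = (4 + 15 − 5 + 23 − 16 + 24 − 10 + 28 − 10 + 18)/10 = 7.1000
Numerator Σ_{t=1}^{9}(y_t−ȳ)(y_{t+1}−ȳ) = -2260.3100
Denominator Σ(y_t−ȳ)² = 2430.9000
r_1 = -2260.3100 / 2430.9000 = -0.930

-0.930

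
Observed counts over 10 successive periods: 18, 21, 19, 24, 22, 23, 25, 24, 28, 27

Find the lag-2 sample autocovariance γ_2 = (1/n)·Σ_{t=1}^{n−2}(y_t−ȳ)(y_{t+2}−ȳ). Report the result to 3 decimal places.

Mean ȳ = (18 + 21 + 19 + 24 + 22 + 23 + 25 + 24 + 28 + 27)/10 = 23.1000
Σ_{t=1}^{8}(y_t−ȳ)(y_{t+2}−ȳ) = 34.0800
γ_2 = 34.0800 / 10 = 3.408

3.408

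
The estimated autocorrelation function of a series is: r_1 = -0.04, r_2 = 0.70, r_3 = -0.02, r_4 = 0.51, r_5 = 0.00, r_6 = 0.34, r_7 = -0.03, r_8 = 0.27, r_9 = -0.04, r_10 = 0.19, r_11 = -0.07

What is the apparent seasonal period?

2

The largest autocorrelation is r_2 = 0.70, with weaker echoes at lags 4 (0.51), 6 (0.34), 8 (0.27) and 10 (0.19); the remaining lags stay at or below 0.00.
The dominant spike at lag 2 indicates a seasonal period of 2.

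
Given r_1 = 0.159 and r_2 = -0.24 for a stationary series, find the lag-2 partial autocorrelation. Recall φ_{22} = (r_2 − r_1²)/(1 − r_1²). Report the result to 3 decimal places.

-0.272

φ_{22} = (r_2 − r_1²) / (1 − r_1²)
r_1² = (0.159)² = 0.025281
Numerator = -0.24 − 0.0253 = -0.2653; denominator = 1 − 0.0253 = 0.9747
φ_{22} = -0.2653 / 0.9747 = -0.272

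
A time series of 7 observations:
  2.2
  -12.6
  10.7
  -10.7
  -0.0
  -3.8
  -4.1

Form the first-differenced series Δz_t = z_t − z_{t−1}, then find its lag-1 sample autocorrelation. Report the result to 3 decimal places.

First differences Δz: -14.8, 23.3, -21.4, 10.7, -3.8, -0.3
Mean of differences = -1.0500
Numerator Σ(Δz_t−Δz̄)(Δz_{t+1}−Δz̄) = -1103.8225
Denominator Σ(Δz_t−Δz̄)² = 1342.2950
r_1(Δz) = -1103.8225 / 1342.2950 = -0.822

-0.822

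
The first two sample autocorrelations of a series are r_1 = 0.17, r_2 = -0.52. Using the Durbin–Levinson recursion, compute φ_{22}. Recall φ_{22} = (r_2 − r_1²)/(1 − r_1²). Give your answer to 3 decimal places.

φ_{22} = (r_2 − r_1²) / (1 − r_1²)
r_1² = (0.17)² = 0.0289
Numerator = -0.52 − 0.0289 = -0.5489; denominator = 1 − 0.0289 = 0.9711
φ_{22} = -0.5489 / 0.9711 = -0.565

-0.565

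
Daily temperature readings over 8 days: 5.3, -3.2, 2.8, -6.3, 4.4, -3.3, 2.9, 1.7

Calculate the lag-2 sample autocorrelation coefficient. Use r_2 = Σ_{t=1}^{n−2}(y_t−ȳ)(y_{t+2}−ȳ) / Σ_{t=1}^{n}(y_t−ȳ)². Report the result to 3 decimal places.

Mean ȳ = (5.3 − 3.2 + 2.8 − 6.3 + 4.4 − 3.3 + 2.9 + 1.7)/8 = 0.5375
Deviations from mean: 4.7625, -3.7375, 2.2625, -6.8375, 3.8625, -3.8375, 2.3625, 1.1625
Σ(y_t−ȳ)(y_{t+2}−ȳ) = (10.7752) + (25.5552) + (8.7389) + (26.2389) + (9.1252) + (-4.4611) = 75.9722
Denominator Σ(y_t−ȳ)² = 125.0988
r_2 = 75.9722 / 125.0988 = 0.607

0.607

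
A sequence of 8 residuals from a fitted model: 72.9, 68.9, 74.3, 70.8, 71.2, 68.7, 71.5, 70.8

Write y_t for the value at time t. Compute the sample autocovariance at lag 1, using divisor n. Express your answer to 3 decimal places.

-1.658

Mean ȳ = (72.9 + 68.9 + 74.3 + 70.8 + 71.2 + 68.7 + 71.5 + 70.8)/8 = 71.1375
Σ_{t=1}^{7}(y_t−ȳ)(y_{t+1}−ȳ) = -13.2664
γ_1 = -13.2664 / 8 = -1.658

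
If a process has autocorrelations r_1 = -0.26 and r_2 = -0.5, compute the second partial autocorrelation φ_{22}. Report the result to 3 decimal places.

-0.609

φ_{22} = (r_2 − r_1²) / (1 − r_1²)
r_1² = (-0.26)² = 0.0676
Numerator = -0.5 − 0.0676 = -0.5676; denominator = 1 − 0.0676 = 0.9324
φ_{22} = -0.5676 / 0.9324 = -0.609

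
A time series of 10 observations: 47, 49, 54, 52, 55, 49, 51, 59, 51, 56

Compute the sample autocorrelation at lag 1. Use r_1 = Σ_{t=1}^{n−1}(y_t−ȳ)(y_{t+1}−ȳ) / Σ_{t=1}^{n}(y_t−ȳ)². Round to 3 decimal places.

-0.133

Mean ȳ = (47 + 49 + 54 + 52 + 55 + 49 + 51 + 59 + 51 + 56)/10 = 52.3000
Numerator Σ_{t=1}^{9}(y_t−ȳ)(y_{t+1}−ȳ) = -16.2900
Denominator Σ(y_t−ȳ)² = 122.1000
r_1 = -16.2900 / 122.1000 = -0.133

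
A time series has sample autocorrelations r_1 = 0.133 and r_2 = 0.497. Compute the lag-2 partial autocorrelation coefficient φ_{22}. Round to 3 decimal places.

φ_{22} = (r_2 − r_1²) / (1 − r_1²)
r_1² = (0.133)² = 0.017689
Numerator = 0.497 − 0.0177 = 0.4793; denominator = 1 − 0.0177 = 0.9823
φ_{22} = 0.4793 / 0.9823 = 0.488

0.488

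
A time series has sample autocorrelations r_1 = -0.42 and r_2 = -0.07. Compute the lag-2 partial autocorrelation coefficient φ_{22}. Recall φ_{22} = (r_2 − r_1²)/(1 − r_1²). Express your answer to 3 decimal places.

-0.299

φ_{22} = (r_2 − r_1²) / (1 − r_1²)
r_1² = (-0.42)² = 0.1764
Numerator = -0.07 − 0.1764 = -0.2464; denominator = 1 − 0.1764 = 0.8236
φ_{22} = -0.2464 / 0.8236 = -0.299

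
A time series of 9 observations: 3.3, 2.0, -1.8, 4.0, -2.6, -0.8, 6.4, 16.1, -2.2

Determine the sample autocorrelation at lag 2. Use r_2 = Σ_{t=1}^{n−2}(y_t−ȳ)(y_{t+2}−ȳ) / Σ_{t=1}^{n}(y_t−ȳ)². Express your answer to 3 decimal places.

-0.246

Mean ȳ = (3.3 + 2.0 − 1.8 + 4.0 − 2.6 − 0.8 + 6.4 + 16.1 − 2.2)/9 = 2.7111
Numerator Σ_{t=1}^{7}(y_t−ȳ)(y_{t+2}−ȳ) = -68.8580
Denominator Σ(y_t−ȳ)² = 280.3889
r_2 = -68.8580 / 280.3889 = -0.246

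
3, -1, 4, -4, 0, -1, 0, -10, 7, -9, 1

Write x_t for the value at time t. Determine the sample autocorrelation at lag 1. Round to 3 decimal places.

-0.674

Mean x̄ = (3 − 1 + 4 − 4 + 0 − 1 + 0 − 10 + 7 − 9 + 1)/11 = -0.9091
Numerator Σ_{t=1}^{10}(x_t−x̄)(x_{t+1}−x̄) = -178.5537
Denominator Σ(x_t−x̄)² = 264.9091
r_1 = -178.5537 / 264.9091 = -0.674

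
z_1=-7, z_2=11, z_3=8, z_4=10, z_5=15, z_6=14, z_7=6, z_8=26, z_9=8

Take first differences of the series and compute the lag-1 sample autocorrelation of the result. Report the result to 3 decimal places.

First differences Δz: 18, -3, 2, 5, -1, -8, 20, -18
Mean of differences = 1.8750
Numerator Σ(Δz_t−Δz̄)(Δz_{t+1}−Δz̄) = -598.6406
Denominator Σ(Δz_t−Δz̄)² = 1122.8750
r_1(Δz) = -598.6406 / 1122.8750 = -0.533

-0.533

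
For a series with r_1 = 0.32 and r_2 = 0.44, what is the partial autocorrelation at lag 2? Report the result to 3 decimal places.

φ_{22} = (r_2 − r_1²) / (1 − r_1²)
r_1² = (0.32)² = 0.1024
Numerator = 0.44 − 0.1024 = 0.3376; denominator = 1 − 0.1024 = 0.8976
φ_{22} = 0.3376 / 0.8976 = 0.376

0.376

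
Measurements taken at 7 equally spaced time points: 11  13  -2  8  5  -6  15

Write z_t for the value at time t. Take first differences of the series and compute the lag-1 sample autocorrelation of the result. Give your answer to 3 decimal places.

First differences Δz: 2, -15, 10, -3, -11, 21
Mean of differences = 0.6667
Numerator Σ(Δz_t−Δz̄)(Δz_{t+1}−Δz̄) = -395.7778
Denominator Σ(Δz_t−Δz̄)² = 897.3333
r_1(Δz) = -395.7778 / 897.3333 = -0.441

-0.441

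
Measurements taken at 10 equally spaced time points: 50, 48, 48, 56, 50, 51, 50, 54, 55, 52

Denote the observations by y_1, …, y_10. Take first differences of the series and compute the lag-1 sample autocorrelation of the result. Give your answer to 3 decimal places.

First differences Δy: -2, 0, 8, -6, 1, -1, 4, 1, -3
Mean of differences = 0.2222
Numerator Σ(Δy_t−Δȳ)(Δy_{t+1}−Δȳ) = -59.6049
Denominator Σ(Δy_t−Δȳ)² = 131.5556
r_1(Δy) = -59.6049 / 131.5556 = -0.453

-0.453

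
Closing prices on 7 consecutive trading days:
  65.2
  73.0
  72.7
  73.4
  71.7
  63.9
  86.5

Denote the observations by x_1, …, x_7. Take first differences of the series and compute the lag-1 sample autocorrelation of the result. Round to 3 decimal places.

First differences Δx: 7.8, -0.3, 0.7, -1.7, -7.8, 22.6
Mean of differences = 3.5500
Numerator Σ(Δx_t−Δx̄)(Δx_{t+1}−Δx̄) = -147.0575
Denominator Σ(Δx_t−Δx̄)² = 560.2950
r_1(Δx) = -147.0575 / 560.2950 = -0.262

-0.262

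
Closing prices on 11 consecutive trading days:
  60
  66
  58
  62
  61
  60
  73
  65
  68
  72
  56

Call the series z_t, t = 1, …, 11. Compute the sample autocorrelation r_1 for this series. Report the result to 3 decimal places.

Mean z̄ = (60 + 66 + 58 + 62 + 61 + 60 + 73 + 65 + 68 + 72 + 56)/11 = 63.7273
Numerator Σ_{t=1}^{10}(z_t−z̄)(z_{t+1}−z̄) = -42.6198
Denominator Σ(z_t−z̄)² = 310.1818
r_1 = -42.6198 / 310.1818 = -0.137

-0.137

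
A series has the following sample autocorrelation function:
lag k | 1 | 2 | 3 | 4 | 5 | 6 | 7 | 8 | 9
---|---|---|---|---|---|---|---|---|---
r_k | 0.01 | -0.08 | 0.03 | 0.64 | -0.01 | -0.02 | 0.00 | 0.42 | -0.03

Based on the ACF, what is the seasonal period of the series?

The largest autocorrelation is r_4 = 0.64, with a weaker echo at lag 8 (0.42); the remaining lags stay at or below 0.03.
The dominant spike at lag 4 indicates a seasonal period of 4.

4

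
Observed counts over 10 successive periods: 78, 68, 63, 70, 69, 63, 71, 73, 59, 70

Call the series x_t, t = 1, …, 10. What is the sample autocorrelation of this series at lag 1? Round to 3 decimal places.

Mean x̄ = (78 + 68 + 63 + 70 + 69 + 63 + 71 + 73 + 59 + 70)/10 = 68.4000
Numerator Σ_{t=1}^{9}(x_t−x̄)(x_{t+1}−x̄) = -72.9600
Denominator Σ(x_t−x̄)² = 272.4000
r_1 = -72.9600 / 272.4000 = -0.268

-0.268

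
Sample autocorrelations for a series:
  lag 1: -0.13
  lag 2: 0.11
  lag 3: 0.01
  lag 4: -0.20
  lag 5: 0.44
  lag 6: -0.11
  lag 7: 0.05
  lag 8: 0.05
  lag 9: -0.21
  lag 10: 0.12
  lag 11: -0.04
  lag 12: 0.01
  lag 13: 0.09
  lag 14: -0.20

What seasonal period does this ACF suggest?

The largest autocorrelation is r_5 = 0.44; the remaining lags stay at or below 0.12.
The dominant spike at lag 5 indicates a seasonal period of 5.

5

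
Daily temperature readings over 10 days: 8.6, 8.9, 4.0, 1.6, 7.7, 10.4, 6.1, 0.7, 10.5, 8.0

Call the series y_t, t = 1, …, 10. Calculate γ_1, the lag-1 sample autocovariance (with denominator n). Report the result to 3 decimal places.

Mean ȳ = (8.6 + 8.9 + 4.0 + 1.6 + 7.7 + 10.4 + 6.1 + 0.7 + 10.5 + 8.0)/10 = 6.6500
Σ_{t=1}^{9}(y_t−ȳ)(y_{t+1}−ȳ) = -6.0575
γ_1 = -6.0575 / 10 = -0.606

-0.606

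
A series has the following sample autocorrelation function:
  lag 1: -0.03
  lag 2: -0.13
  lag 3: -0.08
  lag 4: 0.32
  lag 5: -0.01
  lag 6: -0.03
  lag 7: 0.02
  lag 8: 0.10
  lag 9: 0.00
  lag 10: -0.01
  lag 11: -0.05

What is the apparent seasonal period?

The largest autocorrelation is r_4 = 0.32; the remaining lags stay at or below 0.10.
The dominant spike at lag 4 indicates a seasonal period of 4.

4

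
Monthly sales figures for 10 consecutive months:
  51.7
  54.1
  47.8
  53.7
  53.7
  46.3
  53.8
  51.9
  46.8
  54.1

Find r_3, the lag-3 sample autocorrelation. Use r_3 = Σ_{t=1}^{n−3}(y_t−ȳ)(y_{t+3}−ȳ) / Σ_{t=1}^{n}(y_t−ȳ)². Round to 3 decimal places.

0.677

Mean ȳ = (51.7 + 54.1 + 47.8 + 53.7 + 53.7 + 46.3 + 53.8 + 51.9 + 46.8 + 54.1)/10 = 51.3900
Numerator Σ_{t=1}^{7}(y_t−ȳ)(y_{t+3}−ȳ) = 61.8887
Denominator Σ(y_t−ȳ)² = 91.3890
r_3 = 61.8887 / 91.3890 = 0.677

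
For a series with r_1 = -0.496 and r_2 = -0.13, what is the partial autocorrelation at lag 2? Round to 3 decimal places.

φ_{22} = (r_2 − r_1²) / (1 − r_1²)
r_1² = (-0.496)² = 0.246016
Numerator = -0.13 − 0.2460 = -0.3760; denominator = 1 − 0.2460 = 0.7540
φ_{22} = -0.3760 / 0.7540 = -0.499

-0.499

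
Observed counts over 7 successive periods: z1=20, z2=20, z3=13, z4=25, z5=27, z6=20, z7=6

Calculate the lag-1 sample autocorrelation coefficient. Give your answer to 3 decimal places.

Mean z̄ = (20 + 20 + 13 + 25 + 27 + 20 + 6)/7 = 18.7143
Deviations from mean: 1.2857, 1.2857, -5.7143, 6.2857, 8.2857, 1.2857, -12.7143
Σ(z_t−z̄)(z_{t+1}−z̄) = (1.6531) + (-7.3469) + (-35.9184) + (52.0816) + (10.6531) + (-16.3469) = 4.7755
Denominator Σ(z_t−z̄)² = 307.4286
r_1 = 4.7755 / 307.4286 = 0.016

0.016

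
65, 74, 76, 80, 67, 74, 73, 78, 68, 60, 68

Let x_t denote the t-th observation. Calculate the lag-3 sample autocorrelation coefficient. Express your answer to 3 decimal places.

Mean x̄ = (65 + 74 + 76 + 80 + 67 + 74 + 73 + 78 + 68 + 60 + 68)/11 = 71.1818
Numerator Σ_{t=1}^{8}(x_t−x̄)(x_{t+3}−x̄) = -116.1901
Denominator Σ(x_t−x̄)² = 367.6364
r_3 = -116.1901 / 367.6364 = -0.316

-0.316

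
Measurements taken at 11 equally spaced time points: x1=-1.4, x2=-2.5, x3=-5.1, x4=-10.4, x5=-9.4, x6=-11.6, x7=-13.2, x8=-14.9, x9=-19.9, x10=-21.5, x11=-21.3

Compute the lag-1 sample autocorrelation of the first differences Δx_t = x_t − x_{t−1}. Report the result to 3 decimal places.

First differences Δx: -1.1, -2.6, -5.3, 1.0, -2.2, -1.6, -1.7, -5.0, -1.6, 0.2
Mean of differences = -1.9900
Numerator Σ(Δx_t−Δx̄)(Δx_{t+1}−Δx̄) = -10.2101
Denominator Σ(Δx_t−Δx̄)² = 35.3490
r_1(Δx) = -10.2101 / 35.3490 = -0.289

-0.289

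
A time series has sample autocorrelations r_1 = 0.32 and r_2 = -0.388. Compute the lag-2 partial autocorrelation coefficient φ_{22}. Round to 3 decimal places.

-0.546

φ_{22} = (r_2 − r_1²) / (1 − r_1²)
r_1² = (0.32)² = 0.1024
Numerator = -0.388 − 0.1024 = -0.4904; denominator = 1 − 0.1024 = 0.8976
φ_{22} = -0.4904 / 0.8976 = -0.546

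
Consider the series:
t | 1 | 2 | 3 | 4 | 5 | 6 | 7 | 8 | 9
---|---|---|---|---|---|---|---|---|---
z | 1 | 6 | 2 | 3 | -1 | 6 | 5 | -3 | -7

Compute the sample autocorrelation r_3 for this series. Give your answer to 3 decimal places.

Mean z̄ = (1 + 6 + 2 + 3 − 1 + 6 + 5 − 3 − 7)/9 = 1.3333
Numerator Σ_{t=1}^{6}(z_t−z̄)(z_{t+3}−z̄) = -31.0000
Denominator Σ(z_t−z̄)² = 154.0000
r_3 = -31.0000 / 154.0000 = -0.201

-0.201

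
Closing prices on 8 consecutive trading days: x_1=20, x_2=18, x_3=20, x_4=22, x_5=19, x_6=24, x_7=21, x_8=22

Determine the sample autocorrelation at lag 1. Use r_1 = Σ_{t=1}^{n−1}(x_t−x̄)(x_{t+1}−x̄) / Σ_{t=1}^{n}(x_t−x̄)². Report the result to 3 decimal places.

-0.140

Mean x̄ = (20 + 18 + 20 + 22 + 19 + 24 + 21 + 22)/8 = 20.7500
Deviations from mean: -0.7500, -2.7500, -0.7500, 1.2500, -1.7500, 3.2500, 0.2500, 1.2500
Numerator Σ_{t=1}^{7}(x_t−x̄)(x_{t+1}−x̄) = -3.5625
Denominator Σ(x_t−x̄)² = 25.5000
r_1 = -3.5625 / 25.5000 = -0.140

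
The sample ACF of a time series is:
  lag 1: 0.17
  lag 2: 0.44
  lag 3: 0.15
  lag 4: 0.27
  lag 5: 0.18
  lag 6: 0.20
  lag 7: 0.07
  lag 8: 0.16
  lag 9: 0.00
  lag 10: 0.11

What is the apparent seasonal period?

2

The largest autocorrelation is r_2 = 0.44, with weaker echoes at lags 4 (0.27) and 6 (0.20); the remaining lags stay at or below 0.18.
The dominant spike at lag 2 indicates a seasonal period of 2.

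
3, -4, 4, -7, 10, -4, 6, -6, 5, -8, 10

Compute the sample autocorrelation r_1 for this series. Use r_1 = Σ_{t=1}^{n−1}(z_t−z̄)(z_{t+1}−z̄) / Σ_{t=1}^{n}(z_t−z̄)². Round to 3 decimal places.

Mean z̄ = (3 − 4 + 4 − 7 + 10 − 4 + 6 − 6 + 5 − 8 + 10)/11 = 0.8182
Numerator Σ_{t=1}^{10}(z_t−z̄)(z_{t+1}−z̄) = -373.3967
Denominator Σ(z_t−z̄)² = 459.6364
r_1 = -373.3967 / 459.6364 = -0.812

-0.812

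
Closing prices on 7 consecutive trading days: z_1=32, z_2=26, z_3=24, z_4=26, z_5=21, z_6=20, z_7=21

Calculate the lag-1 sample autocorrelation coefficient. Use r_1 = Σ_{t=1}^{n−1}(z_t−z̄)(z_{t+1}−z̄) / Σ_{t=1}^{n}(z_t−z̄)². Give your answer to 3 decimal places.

0.330

Mean z̄ = (32 + 26 + 24 + 26 + 21 + 20 + 21)/7 = 24.2857
Deviations from mean: 7.7143, 1.7143, -0.2857, 1.7143, -3.2857, -4.2857, -3.2857
Σ(z_t−z̄)(z_{t+1}−z̄) = (13.2245) + (-0.4898) + (-0.4898) + (-5.6327) + (14.0816) + (14.0816) = 34.7755
Denominator Σ(z_t−z̄)² = 105.4286
r_1 = 34.7755 / 105.4286 = 0.330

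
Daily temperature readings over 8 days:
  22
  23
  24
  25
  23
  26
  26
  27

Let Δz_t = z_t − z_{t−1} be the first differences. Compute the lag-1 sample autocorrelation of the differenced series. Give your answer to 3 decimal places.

First differences Δz: 1, 1, 1, -2, 3, 0, 1
Mean of differences = 0.7143
Numerator Σ(Δz_t−Δz̄)(Δz_{t+1}−Δz̄) = -8.6531
Denominator Σ(Δz_t−Δz̄)² = 13.4286
r_1(Δz) = -8.6531 / 13.4286 = -0.644

-0.644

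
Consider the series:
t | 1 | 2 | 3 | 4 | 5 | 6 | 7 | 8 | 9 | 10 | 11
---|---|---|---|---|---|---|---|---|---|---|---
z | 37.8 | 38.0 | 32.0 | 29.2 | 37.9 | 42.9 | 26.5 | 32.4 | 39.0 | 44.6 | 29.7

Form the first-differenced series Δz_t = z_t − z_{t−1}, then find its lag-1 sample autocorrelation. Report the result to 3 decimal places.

-0.199

First differences Δz: 0.2, -6.0, -2.8, 8.7, 5.0, -16.4, 5.9, 6.6, 5.6, -14.9
Mean of differences = -0.8100
Numerator Σ(Δz_t−Δz̄)(Δz_{t+1}−Δz̄) = -146.8701
Denominator Σ(Δz_t−Δz̄)² = 738.7090
r_1(Δz) = -146.8701 / 738.7090 = -0.199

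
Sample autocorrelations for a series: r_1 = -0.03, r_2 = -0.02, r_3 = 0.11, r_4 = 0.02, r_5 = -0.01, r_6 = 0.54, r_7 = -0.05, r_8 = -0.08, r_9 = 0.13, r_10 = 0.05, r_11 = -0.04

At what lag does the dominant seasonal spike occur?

6

The largest autocorrelation is r_6 = 0.54; the remaining lags stay at or below 0.13.
The dominant spike at lag 6 indicates a seasonal period of 6.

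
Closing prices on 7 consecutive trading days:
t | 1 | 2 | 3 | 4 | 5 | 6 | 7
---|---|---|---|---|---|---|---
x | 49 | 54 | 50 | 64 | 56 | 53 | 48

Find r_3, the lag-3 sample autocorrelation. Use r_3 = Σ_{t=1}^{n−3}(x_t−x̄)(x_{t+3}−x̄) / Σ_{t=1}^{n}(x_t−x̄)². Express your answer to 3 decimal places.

Mean x̄ = (49 + 54 + 50 + 64 + 56 + 53 + 48)/7 = 53.4286
Deviations from mean: -4.4286, 0.5714, -3.4286, 10.5714, 2.5714, -0.4286, -5.4286
Σ(x_t−x̄)(x_{t+3}−x̄) = (-46.8163) + (1.4694) + (1.4694) + (-57.3878) = -101.2653
Denominator Σ(x_t−x̄)² = 179.7143
r_3 = -101.2653 / 179.7143 = -0.563

-0.563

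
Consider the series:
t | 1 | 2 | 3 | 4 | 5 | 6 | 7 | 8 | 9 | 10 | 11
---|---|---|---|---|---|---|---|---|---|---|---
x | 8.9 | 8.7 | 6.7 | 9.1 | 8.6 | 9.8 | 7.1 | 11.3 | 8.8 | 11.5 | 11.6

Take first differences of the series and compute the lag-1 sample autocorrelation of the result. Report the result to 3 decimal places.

-0.784

First differences Δx: -0.2, -2.0, 2.4, -0.5, 1.2, -2.7, 4.2, -2.5, 2.7, 0.1
Mean of differences = 0.2700
Numerator Σ(Δx_t−Δx̄)(Δx_{t+1}−Δx̄) = -38.5889
Denominator Σ(Δx_t−Δx̄)² = 49.2410
r_1(Δx) = -38.5889 / 49.2410 = -0.784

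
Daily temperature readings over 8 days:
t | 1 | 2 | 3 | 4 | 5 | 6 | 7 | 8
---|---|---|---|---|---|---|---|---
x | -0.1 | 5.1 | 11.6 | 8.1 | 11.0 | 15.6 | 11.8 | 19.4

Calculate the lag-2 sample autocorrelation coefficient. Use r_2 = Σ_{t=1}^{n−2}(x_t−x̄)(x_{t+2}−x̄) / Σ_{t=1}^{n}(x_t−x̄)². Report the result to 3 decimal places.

Mean x̄ = (-0.1 + 5.1 + 11.6 + 8.1 + 11.0 + 15.6 + 11.8 + 19.4)/8 = 10.3125
Σ(x_t−x̄)(x_{t+2}−x̄) = (-13.4061) + (11.5327) + (0.8852) + (-11.6986) + (1.0227) + (48.0502) = 36.3859
Denominator Σ(x_t−x̄)² = 255.3688
r_2 = 36.3859 / 255.3688 = 0.142

0.142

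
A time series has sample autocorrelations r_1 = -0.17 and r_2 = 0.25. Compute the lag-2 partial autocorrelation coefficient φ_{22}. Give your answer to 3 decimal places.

φ_{22} = (r_2 − r_1²) / (1 − r_1²)
r_1² = (-0.17)² = 0.0289
Numerator = 0.25 − 0.0289 = 0.2211; denominator = 1 − 0.0289 = 0.9711
φ_{22} = 0.2211 / 0.9711 = 0.228

0.228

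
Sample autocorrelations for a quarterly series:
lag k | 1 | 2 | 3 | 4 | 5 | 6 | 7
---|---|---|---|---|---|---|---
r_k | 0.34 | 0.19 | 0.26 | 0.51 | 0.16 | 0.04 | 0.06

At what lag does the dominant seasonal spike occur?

4

The largest autocorrelation is r_4 = 0.51; the remaining lags stay at or below 0.34. The elevated value at lag 1 (0.34), dropping to 0.19 at lag 2, reflects decaying short-term dependence rather than seasonality.
The dominant spike at lag 4 indicates a seasonal period of 4.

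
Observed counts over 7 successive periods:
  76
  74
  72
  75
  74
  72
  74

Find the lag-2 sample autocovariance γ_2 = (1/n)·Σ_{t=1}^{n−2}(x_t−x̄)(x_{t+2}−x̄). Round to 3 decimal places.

-0.883

Mean x̄ = (76 + 74 + 72 + 75 + 74 + 72 + 74)/7 = 73.8571
Deviations: 2.1429, 0.1429, -1.8571, 1.1429, 0.1429, -1.8571, 0.1429
Σ_{t=1}^{5}(x_t−x̄)(x_{t+2}−x̄) = -6.1837
γ_2 = -6.1837 / 7 = -0.883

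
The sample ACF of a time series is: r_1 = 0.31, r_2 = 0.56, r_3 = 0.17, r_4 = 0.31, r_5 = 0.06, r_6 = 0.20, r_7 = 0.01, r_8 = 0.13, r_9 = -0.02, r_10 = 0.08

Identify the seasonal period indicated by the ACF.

The largest autocorrelation is r_2 = 0.56; the remaining lags stay at or below 0.31.
The dominant spike at lag 2 indicates a seasonal period of 2.

2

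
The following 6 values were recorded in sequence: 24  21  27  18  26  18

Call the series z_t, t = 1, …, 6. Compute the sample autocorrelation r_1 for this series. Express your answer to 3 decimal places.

Mean z̄ = (24 + 21 + 27 + 18 + 26 + 18)/6 = 22.3333
Deviations from mean: 1.6667, -1.3333, 4.6667, -4.3333, 3.6667, -4.3333
Numerator Σ_{t=1}^{5}(z_t−z̄)(z_{t+1}−z̄) = -60.4444
Denominator Σ(z_t−z̄)² = 77.3333
r_1 = -60.4444 / 77.3333 = -0.782

-0.782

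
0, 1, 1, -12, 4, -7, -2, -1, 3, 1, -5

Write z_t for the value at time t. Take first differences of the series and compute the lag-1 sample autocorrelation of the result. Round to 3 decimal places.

First differences Δz: 1, 0, -13, 16, -11, 5, 1, 4, -2, -6
Mean of differences = -0.5000
Numerator Σ(Δz_t−Δz̄)(Δz_{t+1}−Δz̄) = -426.2500
Denominator Σ(Δz_t−Δz̄)² = 626.5000
r_1(Δz) = -426.2500 / 626.5000 = -0.680

-0.680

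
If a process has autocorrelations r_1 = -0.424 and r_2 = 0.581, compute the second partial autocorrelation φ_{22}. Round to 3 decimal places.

φ_{22} = (r_2 − r_1²) / (1 − r_1²)
r_1² = (-0.424)² = 0.179776
Numerator = 0.581 − 0.1798 = 0.4012; denominator = 1 − 0.1798 = 0.8202
φ_{22} = 0.4012 / 0.8202 = 0.489

0.489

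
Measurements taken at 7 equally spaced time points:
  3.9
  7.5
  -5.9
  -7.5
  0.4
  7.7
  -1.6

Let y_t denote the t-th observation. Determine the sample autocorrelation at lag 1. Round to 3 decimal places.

0.069

Mean ȳ = (3.9 + 7.5 − 5.9 − 7.5 + 0.4 + 7.7 − 1.6)/7 = 0.6429
Deviations from mean: 3.2571, 6.8571, -6.5429, -8.1429, -0.2429, 7.0571, -2.2429
Numerator Σ_{t=1}^{6}(y_t−ȳ)(y_{t+1}−ȳ) = 15.1824
Denominator Σ(y_t−ȳ)² = 221.6371
r_1 = 15.1824 / 221.6371 = 0.069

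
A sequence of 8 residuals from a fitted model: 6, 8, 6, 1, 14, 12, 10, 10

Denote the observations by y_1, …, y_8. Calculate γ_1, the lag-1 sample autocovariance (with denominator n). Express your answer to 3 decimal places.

0.842

Mean ȳ = (6 + 8 + 6 + 1 + 14 + 12 + 10 + 10)/8 = 8.3750
Σ_{t=1}^{7}(y_t−ȳ)(y_{t+1}−ȳ) = 6.7344
γ_1 = 6.7344 / 8 = 0.842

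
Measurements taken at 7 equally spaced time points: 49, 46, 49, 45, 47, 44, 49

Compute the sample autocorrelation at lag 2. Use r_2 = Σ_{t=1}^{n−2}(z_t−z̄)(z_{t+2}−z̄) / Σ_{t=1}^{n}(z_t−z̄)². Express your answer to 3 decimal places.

0.462

Mean z̄ = (49 + 46 + 49 + 45 + 47 + 44 + 49)/7 = 47.0000
Deviations from mean: 2.0000, -1.0000, 2.0000, -2.0000, 0.0000, -3.0000, 2.0000
Numerator Σ_{t=1}^{5}(z_t−z̄)(z_{t+2}−z̄) = 12.0000
Denominator Σ(z_t−z̄)² = 26.0000
r_2 = 12.0000 / 26.0000 = 0.462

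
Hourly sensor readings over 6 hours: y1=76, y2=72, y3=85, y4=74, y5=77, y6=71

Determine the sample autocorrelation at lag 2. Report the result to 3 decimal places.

0.222

Mean ȳ = (76 + 72 + 85 + 74 + 77 + 71)/6 = 75.8333
Σ(y_t−ȳ)(y_{t+2}−ȳ) = (1.5278) + (7.0278) + (10.6944) + (8.8611) = 28.1111
Denominator Σ(y_t−ȳ)² = 126.8333
r_2 = 28.1111 / 126.8333 = 0.222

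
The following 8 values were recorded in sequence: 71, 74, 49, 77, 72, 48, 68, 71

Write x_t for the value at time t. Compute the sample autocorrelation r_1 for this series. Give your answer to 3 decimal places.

Mean x̄ = (71 + 74 + 49 + 77 + 72 + 48 + 68 + 71)/8 = 66.2500
Deviations from mean: 4.7500, 7.7500, -17.2500, 10.7500, 5.7500, -18.2500, 1.7500, 4.7500
Σ(x_t−x̄)(x_{t+1}−x̄) = (36.8125) + (-133.6875) + (-185.4375) + (61.8125) + (-104.9375) + (-31.9375) + (8.3125) = -349.0625
Denominator Σ(x_t−x̄)² = 887.5000
r_1 = -349.0625 / 887.5000 = -0.393

-0.393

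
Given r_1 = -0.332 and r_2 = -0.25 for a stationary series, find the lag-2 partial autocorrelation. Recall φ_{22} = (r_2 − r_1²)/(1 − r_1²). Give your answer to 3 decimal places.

φ_{22} = (r_2 − r_1²) / (1 − r_1²)
r_1² = (-0.332)² = 0.110224
Numerator = -0.25 − 0.1102 = -0.3602; denominator = 1 − 0.1102 = 0.8898
φ_{22} = -0.3602 / 0.8898 = -0.405

-0.405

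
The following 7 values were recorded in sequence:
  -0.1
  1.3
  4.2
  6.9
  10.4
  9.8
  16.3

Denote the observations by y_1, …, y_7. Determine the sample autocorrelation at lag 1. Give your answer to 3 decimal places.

Mean ȳ = (-0.1 + 1.3 + 4.2 + 6.9 + 10.4 + 9.8 + 16.3)/7 = 6.9714
Deviations from mean: -7.0714, -5.6714, -2.7714, -0.0714, 3.4286, 2.8286, 9.3286
Numerator Σ_{t=1}^{6}(y_t−ȳ)(y_{t+1}−ȳ) = 91.8606
Denominator Σ(y_t−ȳ)² = 196.6343
r_1 = 91.8606 / 196.6343 = 0.467

0.467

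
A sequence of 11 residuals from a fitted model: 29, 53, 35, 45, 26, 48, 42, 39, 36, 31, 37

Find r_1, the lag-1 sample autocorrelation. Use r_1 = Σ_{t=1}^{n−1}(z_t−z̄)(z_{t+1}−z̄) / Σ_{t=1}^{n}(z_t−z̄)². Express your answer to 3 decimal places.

Mean z̄ = (29 + 53 + 35 + 45 + 26 + 48 + 42 + 39 + 36 + 31 + 37)/11 = 38.2727
Numerator Σ_{t=1}^{10}(z_t−z̄)(z_{t+1}−z̄) = -345.6198
Denominator Σ(z_t−z̄)² = 678.1818
r_1 = -345.6198 / 678.1818 = -0.510

-0.510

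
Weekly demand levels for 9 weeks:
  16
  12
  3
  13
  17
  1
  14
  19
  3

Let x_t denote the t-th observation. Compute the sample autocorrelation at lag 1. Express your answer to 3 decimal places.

-0.373

Mean x̄ = (16 + 12 + 3 + 13 + 17 + 1 + 14 + 19 + 3)/9 = 10.8889
Numerator Σ_{t=1}^{8}(x_t−x̄)(x_{t+1}−x̄) = -136.7901
Denominator Σ(x_t−x̄)² = 366.8889
r_1 = -136.7901 / 366.8889 = -0.373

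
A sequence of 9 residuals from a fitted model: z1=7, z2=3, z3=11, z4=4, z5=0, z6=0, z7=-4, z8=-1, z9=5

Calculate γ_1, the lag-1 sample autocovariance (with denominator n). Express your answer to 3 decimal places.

5.908

Mean z̄ = (7 + 3 + 11 + 4 + 0 + 0 − 4 − 1 + 5)/9 = 2.7778
Σ_{t=1}^{8}(z_t−z̄)(z_{t+1}−z̄) = 53.1728
γ_1 = 53.1728 / 9 = 5.908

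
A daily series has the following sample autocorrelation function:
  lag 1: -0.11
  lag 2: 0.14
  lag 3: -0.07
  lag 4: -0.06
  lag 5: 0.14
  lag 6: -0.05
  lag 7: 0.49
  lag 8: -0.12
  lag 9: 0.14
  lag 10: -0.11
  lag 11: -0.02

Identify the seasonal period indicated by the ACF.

The largest autocorrelation is r_7 = 0.49; the remaining lags stay at or below 0.14.
The dominant spike at lag 7 indicates a seasonal period of 7.

7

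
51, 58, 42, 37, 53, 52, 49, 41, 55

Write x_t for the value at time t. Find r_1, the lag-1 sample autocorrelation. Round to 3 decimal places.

-0.121

Mean x̄ = (51 + 58 + 42 + 37 + 53 + 52 + 49 + 41 + 55)/9 = 48.6667
Numerator Σ_{t=1}^{8}(x_t−x̄)(x_{t+1}−x̄) = -48.7778
Denominator Σ(x_t−x̄)² = 402.0000
r_1 = -48.7778 / 402.0000 = -0.121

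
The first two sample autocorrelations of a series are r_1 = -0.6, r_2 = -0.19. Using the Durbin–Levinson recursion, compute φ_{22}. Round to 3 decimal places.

-0.859

φ_{22} = (r_2 − r_1²) / (1 − r_1²)
r_1² = (-0.6)² = 0.36
Numerator = -0.19 − 0.3600 = -0.5500; denominator = 1 − 0.3600 = 0.6400
φ_{22} = -0.5500 / 0.6400 = -0.859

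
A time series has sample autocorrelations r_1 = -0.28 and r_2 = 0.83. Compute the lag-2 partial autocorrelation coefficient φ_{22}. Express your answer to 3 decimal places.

0.816

φ_{22} = (r_2 − r_1²) / (1 − r_1²)
r_1² = (-0.28)² = 0.0784
Numerator = 0.83 − 0.0784 = 0.7516; denominator = 1 − 0.0784 = 0.9216
φ_{22} = 0.7516 / 0.9216 = 0.816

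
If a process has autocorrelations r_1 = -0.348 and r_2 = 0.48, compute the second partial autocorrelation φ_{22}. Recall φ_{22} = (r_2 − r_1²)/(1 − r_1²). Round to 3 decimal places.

0.408

φ_{22} = (r_2 − r_1²) / (1 − r_1²)
r_1² = (-0.348)² = 0.121104
Numerator = 0.48 − 0.1211 = 0.3589; denominator = 1 − 0.1211 = 0.8789
φ_{22} = 0.3589 / 0.8789 = 0.408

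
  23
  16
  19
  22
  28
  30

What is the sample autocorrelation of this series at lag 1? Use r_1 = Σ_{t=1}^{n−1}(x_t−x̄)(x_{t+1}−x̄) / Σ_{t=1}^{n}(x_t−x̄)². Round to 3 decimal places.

0.443

Mean x̄ = (23 + 16 + 19 + 22 + 28 + 30)/6 = 23.0000
Deviations from mean: 0.0000, -7.0000, -4.0000, -1.0000, 5.0000, 7.0000
Numerator Σ_{t=1}^{5}(x_t−x̄)(x_{t+1}−x̄) = 62.0000
Denominator Σ(x_t−x̄)² = 140.0000
r_1 = 62.0000 / 140.0000 = 0.443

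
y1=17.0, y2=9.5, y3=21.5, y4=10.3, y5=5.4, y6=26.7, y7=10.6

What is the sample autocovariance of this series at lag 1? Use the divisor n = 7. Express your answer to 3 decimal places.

Mean ȳ = (17.0 + 9.5 + 21.5 + 10.3 + 5.4 + 26.7 + 10.6)/7 = 14.4286
Deviations: 2.5714, -4.9286, 7.0714, -4.1286, -9.0286, 12.2714, -3.8286
Σ_{t=1}^{6}(y_t−ȳ)(y_{t+1}−ȳ) = -197.2208
γ_1 = -197.2208 / 7 = -28.174

-28.174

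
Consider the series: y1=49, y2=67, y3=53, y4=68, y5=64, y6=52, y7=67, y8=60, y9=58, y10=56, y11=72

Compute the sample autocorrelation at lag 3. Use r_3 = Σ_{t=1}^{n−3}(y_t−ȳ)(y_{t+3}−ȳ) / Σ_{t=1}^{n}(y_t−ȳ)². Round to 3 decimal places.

0.058

Mean ȳ = (49 + 67 + 53 + 68 + 64 + 52 + 67 + 60 + 58 + 56 + 72)/11 = 60.5455
Numerator Σ_{t=1}^{8}(y_t−ȳ)(y_{t+3}−ȳ) = 33.1074
Denominator Σ(y_t−ȳ)² = 572.7273
r_3 = 33.1074 / 572.7273 = 0.058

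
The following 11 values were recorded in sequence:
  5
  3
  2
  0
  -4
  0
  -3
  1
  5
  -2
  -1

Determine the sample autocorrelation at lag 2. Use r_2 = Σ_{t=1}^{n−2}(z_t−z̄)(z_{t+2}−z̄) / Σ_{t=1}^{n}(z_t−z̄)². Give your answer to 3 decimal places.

-0.101

Mean z̄ = (5 + 3 + 2 + 0 − 4 + 0 − 3 + 1 + 5 − 2 − 1)/11 = 0.5455
Numerator Σ_{t=1}^{9}(z_t−z̄)(z_{t+2}−z̄) = -9.1405
Denominator Σ(z_t−z̄)² = 90.7273
r_2 = -9.1405 / 90.7273 = -0.101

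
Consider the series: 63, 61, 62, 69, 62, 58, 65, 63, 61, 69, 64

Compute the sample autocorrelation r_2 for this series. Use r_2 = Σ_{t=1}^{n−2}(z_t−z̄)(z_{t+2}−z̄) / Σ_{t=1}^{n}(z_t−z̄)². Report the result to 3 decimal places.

Mean z̄ = (63 + 61 + 62 + 69 + 62 + 58 + 65 + 63 + 61 + 69 + 64)/11 = 63.3636
Numerator Σ_{t=1}^{9}(z_t−z̄)(z_{t+2}−z̄) = -48.9008
Denominator Σ(z_t−z̄)² = 110.5455
r_2 = -48.9008 / 110.5455 = -0.442

-0.442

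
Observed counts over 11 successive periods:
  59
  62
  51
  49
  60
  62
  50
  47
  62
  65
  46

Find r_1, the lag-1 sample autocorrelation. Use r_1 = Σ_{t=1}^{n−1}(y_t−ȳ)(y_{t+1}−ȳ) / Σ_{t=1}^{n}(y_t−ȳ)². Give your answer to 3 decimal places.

Mean ȳ = (59 + 62 + 51 + 49 + 60 + 62 + 50 + 47 + 62 + 65 + 46)/11 = 55.7273
Numerator Σ_{t=1}^{10}(y_t−ȳ)(y_{t+1}−ȳ) = -51.9835
Denominator Σ(y_t−ȳ)² = 504.1818
r_1 = -51.9835 / 504.1818 = -0.103

-0.103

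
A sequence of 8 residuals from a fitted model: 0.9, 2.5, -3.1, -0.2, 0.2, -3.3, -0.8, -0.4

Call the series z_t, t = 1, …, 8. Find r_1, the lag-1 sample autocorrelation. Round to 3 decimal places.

-0.204

Mean z̄ = (0.9 + 2.5 − 3.1 − 0.2 + 0.2 − 3.3 − 0.8 − 0.4)/8 = -0.5250
Numerator Σ_{t=1}^{7}(z_t−z̄)(z_{t+1}−z̄) = -5.3631
Denominator Σ(z_t−z̄)² = 26.2350
r_1 = -5.3631 / 26.2350 = -0.204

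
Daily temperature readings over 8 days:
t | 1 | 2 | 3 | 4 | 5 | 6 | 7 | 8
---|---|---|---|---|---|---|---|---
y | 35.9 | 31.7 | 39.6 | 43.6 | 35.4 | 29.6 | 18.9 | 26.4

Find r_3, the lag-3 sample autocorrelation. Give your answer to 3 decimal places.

Mean ȳ = (35.9 + 31.7 + 39.6 + 43.6 + 35.4 + 29.6 + 18.9 + 26.4)/8 = 32.6375
Deviations from mean: 3.2625, -0.9375, 6.9625, 10.9625, 2.7625, -3.0375, -13.7375, -6.2375
Σ(y_t−ȳ)(y_{t+3}−ȳ) = (35.7652) + (-2.5898) + (-21.1486) + (-150.5973) + (-17.2311) = -155.8017
Denominator Σ(y_t−ȳ)² = 424.6588
r_3 = -155.8017 / 424.6588 = -0.367

-0.367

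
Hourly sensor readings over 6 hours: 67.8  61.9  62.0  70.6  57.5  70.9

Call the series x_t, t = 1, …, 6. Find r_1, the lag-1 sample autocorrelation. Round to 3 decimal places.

Mean x̄ = (67.8 + 61.9 + 62.0 + 70.6 + 57.5 + 70.9)/6 = 65.1167
Deviations from mean: 2.6833, -3.2167, -3.1167, 5.4833, -7.6167, 5.7833
Numerator Σ_{t=1}^{5}(x_t−x̄)(x_{t+1}−x̄) = -101.5103
Denominator Σ(x_t−x̄)² = 148.7883
r_1 = -101.5103 / 148.7883 = -0.682

-0.682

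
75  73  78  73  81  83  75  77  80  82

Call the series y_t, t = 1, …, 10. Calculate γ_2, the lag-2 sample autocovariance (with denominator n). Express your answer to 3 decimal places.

Mean ȳ = (75 + 73 + 78 + 73 + 81 + 83 + 75 + 77 + 80 + 82)/10 = 77.7000
Σ_{t=1}^{8}(y_t−ȳ)(y_{t+2}−ȳ) = -24.4800
γ_2 = -24.4800 / 10 = -2.448

-2.448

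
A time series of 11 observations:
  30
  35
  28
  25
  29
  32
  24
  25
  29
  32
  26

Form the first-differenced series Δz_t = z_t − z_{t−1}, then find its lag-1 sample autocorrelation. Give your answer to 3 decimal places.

First differences Δz: 5, -7, -3, 4, 3, -8, 1, 4, 3, -6
Mean of differences = -0.4000
Numerator Σ(Δz_t−Δz̄)(Δz_{t+1}−Δz̄) = -49.3600
Denominator Σ(Δz_t−Δz̄)² = 232.4000
r_1(Δz) = -49.3600 / 232.4000 = -0.212

-0.212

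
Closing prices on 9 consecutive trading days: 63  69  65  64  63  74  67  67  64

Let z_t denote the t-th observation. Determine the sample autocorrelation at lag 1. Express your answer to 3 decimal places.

-0.223

Mean z̄ = (63 + 69 + 65 + 64 + 63 + 74 + 67 + 67 + 64)/9 = 66.2222
Numerator Σ_{t=1}^{8}(z_t−z̄)(z_{t+1}−z̄) = -22.6049
Denominator Σ(z_t−z̄)² = 101.5556
r_1 = -22.6049 / 101.5556 = -0.223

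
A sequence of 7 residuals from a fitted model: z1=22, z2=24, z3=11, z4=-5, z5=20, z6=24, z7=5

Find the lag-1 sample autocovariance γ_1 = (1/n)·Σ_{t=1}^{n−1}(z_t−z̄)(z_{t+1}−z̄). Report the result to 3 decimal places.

Mean z̄ = (22 + 24 + 11 − 5 + 20 + 24 + 5)/7 = 14.4286
Σ_{t=1}^{6}(z_t−z̄)(z_{t+1}−z̄) = -38.8980
γ_1 = -38.8980 / 7 = -5.557

-5.557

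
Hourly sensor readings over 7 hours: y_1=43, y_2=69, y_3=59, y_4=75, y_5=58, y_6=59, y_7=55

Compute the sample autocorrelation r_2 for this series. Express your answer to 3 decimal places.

0.243

Mean ȳ = (43 + 69 + 59 + 75 + 58 + 59 + 55)/7 = 59.7143
Numerator Σ_{t=1}^{5}(y_t−ȳ)(y_{t+2}−ȳ) = 152.2653
Denominator Σ(y_t−ȳ)² = 625.4286
r_2 = 152.2653 / 625.4286 = 0.243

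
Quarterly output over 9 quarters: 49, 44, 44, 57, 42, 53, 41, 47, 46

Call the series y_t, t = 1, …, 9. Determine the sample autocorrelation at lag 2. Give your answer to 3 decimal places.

0.341

Mean ȳ = (49 + 44 + 44 + 57 + 42 + 53 + 41 + 47 + 46)/9 = 47.0000
Σ(y_t−ȳ)(y_{t+2}−ȳ) = (-6.0000) + (-30.0000) + (15.0000) + (60.0000) + (30.0000) + (0.0000) + (6.0000) = 75.0000
Denominator Σ(y_t−ȳ)² = 220.0000
r_2 = 75.0000 / 220.0000 = 0.341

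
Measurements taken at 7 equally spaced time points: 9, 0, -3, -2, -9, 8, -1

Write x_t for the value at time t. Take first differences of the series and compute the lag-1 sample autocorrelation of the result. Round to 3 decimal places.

-0.495

First differences Δx: -9, -3, 1, -7, 17, -9
Mean of differences = -1.6667
Numerator Σ(Δx_t−Δx̄)(Δx_{t+1}−Δx̄) = -244.4444
Denominator Σ(Δx_t−Δx̄)² = 493.3333
r_1(Δx) = -244.4444 / 493.3333 = -0.495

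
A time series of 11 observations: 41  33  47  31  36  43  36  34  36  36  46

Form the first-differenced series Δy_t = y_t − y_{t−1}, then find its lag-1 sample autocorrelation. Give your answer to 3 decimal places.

First differences Δy: -8, 14, -16, 5, 7, -7, -2, 2, 0, 10
Mean of differences = 0.5000
Numerator Σ(Δy_t−Δȳ)(Δy_{t+1}−Δȳ) = -421.7500
Denominator Σ(Δy_t−Δȳ)² = 744.5000
r_1(Δy) = -421.7500 / 744.5000 = -0.566

-0.566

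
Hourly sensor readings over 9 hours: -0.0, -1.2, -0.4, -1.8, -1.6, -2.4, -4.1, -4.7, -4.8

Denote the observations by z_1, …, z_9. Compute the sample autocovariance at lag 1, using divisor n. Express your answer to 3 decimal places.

Mean z̄ = (-0.0 − 1.2 − 0.4 − 1.8 − 1.6 − 2.4 − 4.1 − 4.7 − 4.8)/9 = -2.3333
Σ_{t=1}^{8}(z_t−z̄)(z_{t+1}−z̄) = 16.3456
γ_1 = 16.3456 / 9 = 1.816

1.816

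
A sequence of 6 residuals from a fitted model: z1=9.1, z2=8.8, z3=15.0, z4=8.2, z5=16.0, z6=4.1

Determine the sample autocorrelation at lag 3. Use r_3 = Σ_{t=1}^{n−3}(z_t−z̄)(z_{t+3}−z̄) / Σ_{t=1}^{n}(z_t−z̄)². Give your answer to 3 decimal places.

-0.348

Mean z̄ = (9.1 + 8.8 + 15.0 + 8.2 + 16.0 + 4.1)/6 = 10.2000
Deviations from mean: -1.1000, -1.4000, 4.8000, -2.0000, 5.8000, -6.1000
Numerator Σ_{t=1}^{3}(z_t−z̄)(z_{t+3}−z̄) = -35.2000
Denominator Σ(z_t−z̄)² = 101.0600
r_3 = -35.2000 / 101.0600 = -0.348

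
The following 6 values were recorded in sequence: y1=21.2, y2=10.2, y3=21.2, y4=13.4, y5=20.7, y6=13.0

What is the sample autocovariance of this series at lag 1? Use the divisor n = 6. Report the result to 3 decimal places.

Mean ȳ = (21.2 + 10.2 + 21.2 + 13.4 + 20.7 + 13.0)/6 = 16.6167
Deviations: 4.5833, -6.4167, 4.5833, -3.2167, 4.0833, -3.6167
Σ_{t=1}^{5}(y_t−ȳ)(y_{t+1}−ȳ) = -101.4653
γ_1 = -101.4653 / 6 = -16.911

-16.911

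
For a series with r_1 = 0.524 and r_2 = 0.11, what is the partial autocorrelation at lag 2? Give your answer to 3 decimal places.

-0.227

φ_{22} = (r_2 − r_1²) / (1 − r_1²)
r_1² = (0.524)² = 0.274576
Numerator = 0.11 − 0.2746 = -0.1646; denominator = 1 − 0.2746 = 0.7254
φ_{22} = -0.1646 / 0.7254 = -0.227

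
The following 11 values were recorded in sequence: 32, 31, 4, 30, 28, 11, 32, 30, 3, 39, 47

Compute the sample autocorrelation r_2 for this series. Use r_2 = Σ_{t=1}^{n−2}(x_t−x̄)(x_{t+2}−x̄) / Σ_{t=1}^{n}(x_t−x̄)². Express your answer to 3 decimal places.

Mean x̄ = (32 + 31 + 4 + 30 + 28 + 11 + 32 + 30 + 3 + 39 + 47)/11 = 26.0909
Numerator Σ_{t=1}^{9}(x_t−x̄)(x_{t+2}−x̄) = -829.0165
Denominator Σ(x_t−x̄)² = 1980.9091
r_2 = -829.0165 / 1980.9091 = -0.419

-0.419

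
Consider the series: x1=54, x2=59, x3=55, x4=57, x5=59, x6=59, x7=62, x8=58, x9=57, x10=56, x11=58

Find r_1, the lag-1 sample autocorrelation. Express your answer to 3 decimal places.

0.038

Mean x̄ = (54 + 59 + 55 + 57 + 59 + 59 + 62 + 58 + 57 + 56 + 58)/11 = 57.6364
Numerator Σ_{t=1}^{10}(x_t−x̄)(x_{t+1}−x̄) = 1.8678
Denominator Σ(x_t−x̄)² = 48.5455
r_1 = 1.8678 / 48.5455 = 0.038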